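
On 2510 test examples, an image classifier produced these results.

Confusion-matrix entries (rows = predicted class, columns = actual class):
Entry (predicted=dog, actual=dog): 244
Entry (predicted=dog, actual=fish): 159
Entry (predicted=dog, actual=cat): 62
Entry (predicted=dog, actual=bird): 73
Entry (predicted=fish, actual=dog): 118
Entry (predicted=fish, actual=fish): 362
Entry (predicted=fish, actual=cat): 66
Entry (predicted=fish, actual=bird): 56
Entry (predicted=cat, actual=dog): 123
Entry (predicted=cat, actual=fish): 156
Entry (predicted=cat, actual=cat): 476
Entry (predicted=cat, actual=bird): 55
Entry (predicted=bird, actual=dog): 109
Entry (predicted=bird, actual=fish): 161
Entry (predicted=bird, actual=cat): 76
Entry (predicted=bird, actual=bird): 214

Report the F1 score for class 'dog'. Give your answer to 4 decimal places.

F1 score = 2·TP/(2·TP+FP+FN).
dog: TP=244, FP=159+62+73=294, FN=118+123+109=350 → 488/1132 = 0.43110

0.4311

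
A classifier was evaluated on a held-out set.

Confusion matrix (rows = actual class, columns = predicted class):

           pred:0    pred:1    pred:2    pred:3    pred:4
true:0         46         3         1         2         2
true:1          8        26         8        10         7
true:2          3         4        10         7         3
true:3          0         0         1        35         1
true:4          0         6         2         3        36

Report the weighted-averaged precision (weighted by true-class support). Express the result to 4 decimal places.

0.6805

Per-class precision (TP/(TP+FP)):
  0: TP=46, FP=8+3+0+0=11 → 46/57 = 0.80702
  1: TP=26, FP=3+4+0+6=13 → 26/39 = 0.66667
  2: TP=10, FP=1+8+1+2=12 → 10/22 = 0.45455
  3: TP=35, FP=2+10+7+3=22 → 35/57 = 0.61404
  4: TP=36, FP=2+7+3+1=13 → 36/49 = 0.73469
Weighted-precision = Σ (supportᵢ/N)·precisionᵢ with N=224: (54/224)·0.80702 + (59/224)·0.66667 + (27/224)·0.45455 + (37/224)·0.61404 + (47/224)·0.73469 = 0.6805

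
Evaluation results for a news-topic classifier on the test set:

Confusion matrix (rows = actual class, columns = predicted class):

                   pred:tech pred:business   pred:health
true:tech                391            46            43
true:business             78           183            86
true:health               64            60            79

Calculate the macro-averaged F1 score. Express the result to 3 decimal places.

Per-class F1 score (2·TP/(2·TP+FP+FN)):
  tech: TP=391, FP=78+64=142, FN=46+43=89 → 782/1013 = 0.7720
  business: TP=183, FP=46+60=106, FN=78+86=164 → 366/636 = 0.5755
  health: TP=79, FP=43+86=129, FN=64+60=124 → 158/411 = 0.3844
Macro-F1 score = mean = (0.7720 + 0.5755 + 0.3844) / 3 = 0.577

0.577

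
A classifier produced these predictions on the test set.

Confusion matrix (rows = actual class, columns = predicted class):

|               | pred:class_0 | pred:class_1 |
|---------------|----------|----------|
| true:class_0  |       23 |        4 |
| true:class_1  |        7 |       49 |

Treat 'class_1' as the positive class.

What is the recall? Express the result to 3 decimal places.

Recall = TP/(TP+FN) = 49/(49+7) = 49/56 = 0.875

0.875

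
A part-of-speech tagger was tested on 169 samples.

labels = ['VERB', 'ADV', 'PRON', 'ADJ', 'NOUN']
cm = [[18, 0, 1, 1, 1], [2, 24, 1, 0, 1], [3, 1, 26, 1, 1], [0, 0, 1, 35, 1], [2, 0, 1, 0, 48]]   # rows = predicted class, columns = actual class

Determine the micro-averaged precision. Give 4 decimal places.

0.8935

Micro-averaging pools counts across classes: ΣTP=151, ΣFP=18, ΣFN=18.
Micro-precision = TP/(TP+FP) on pooled counts = 0.8935 (equals overall accuracy in single-label multiclass).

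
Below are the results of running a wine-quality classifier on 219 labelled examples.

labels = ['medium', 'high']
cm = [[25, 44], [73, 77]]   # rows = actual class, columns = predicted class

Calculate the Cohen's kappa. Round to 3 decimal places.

Observed agreement pₒ = trace/N = 102/219 = 0.4658
Expected agreement pₑ = Σ (rowᵢ·colᵢ)/N² = (69·98 + 150·121)/219² = 0.5194
κ = (pₒ − pₑ)/(1 − pₑ) = (0.4658 − 0.5194)/(1 − 0.5194) = -0.112

-0.112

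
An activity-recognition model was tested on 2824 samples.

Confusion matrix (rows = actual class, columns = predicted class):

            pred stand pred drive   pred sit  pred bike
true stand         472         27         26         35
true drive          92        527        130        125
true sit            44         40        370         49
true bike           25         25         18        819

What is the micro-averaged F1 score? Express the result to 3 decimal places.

Micro-averaging pools counts across classes: ΣTP=2188, ΣFP=636, ΣFN=636.
Micro-F1 score = 2·TP/(2·TP+FP+FN) on pooled counts = 0.775 (equals overall accuracy in single-label multiclass).

0.775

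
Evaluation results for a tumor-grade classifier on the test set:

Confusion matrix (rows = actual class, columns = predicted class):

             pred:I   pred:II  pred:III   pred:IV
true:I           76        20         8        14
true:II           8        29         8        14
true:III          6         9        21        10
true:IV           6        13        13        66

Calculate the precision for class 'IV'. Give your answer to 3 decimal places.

0.635

Treat 'IV' as positive and all other classes as negative.
precision = TP/(TP+FP).
IV: TP=66, FP=14+14+10=38 → 66/104 = 0.6346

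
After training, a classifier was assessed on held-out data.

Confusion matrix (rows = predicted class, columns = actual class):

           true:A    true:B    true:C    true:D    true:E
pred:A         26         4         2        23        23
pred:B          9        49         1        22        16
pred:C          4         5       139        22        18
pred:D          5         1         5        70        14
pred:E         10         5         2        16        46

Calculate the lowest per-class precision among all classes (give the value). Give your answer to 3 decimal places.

Per-class precision (TP/(TP+FP)):
  A: TP=26, FP=4+2+23+23=52 → 26/78 = 0.3333
  B: TP=49, FP=9+1+22+16=48 → 49/97 = 0.5052
  C: TP=139, FP=4+5+22+18=49 → 139/188 = 0.7394
  D: TP=70, FP=5+1+5+14=25 → 70/95 = 0.7368
  E: TP=46, FP=10+5+2+16=33 → 46/79 = 0.5823
Lowest is class 'A' with precision = 0.333.

0.333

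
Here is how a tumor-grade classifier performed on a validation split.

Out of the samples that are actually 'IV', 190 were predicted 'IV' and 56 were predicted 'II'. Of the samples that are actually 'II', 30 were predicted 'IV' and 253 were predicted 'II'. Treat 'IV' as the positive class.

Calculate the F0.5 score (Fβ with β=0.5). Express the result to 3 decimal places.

Fβ = (1+β²)·TP / ((1+β²)·TP + β²·FN + FP), with β²=1/4
= 1.25·190 / (1.25·190 + 0.25·56 + 30) = 0.844

0.844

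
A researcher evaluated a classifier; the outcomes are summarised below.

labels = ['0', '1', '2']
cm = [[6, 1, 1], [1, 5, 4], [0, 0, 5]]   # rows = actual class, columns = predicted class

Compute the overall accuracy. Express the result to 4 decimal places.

Accuracy = trace / total = (6+5+5=16) / 23 = 16/23 = 0.6957

0.6957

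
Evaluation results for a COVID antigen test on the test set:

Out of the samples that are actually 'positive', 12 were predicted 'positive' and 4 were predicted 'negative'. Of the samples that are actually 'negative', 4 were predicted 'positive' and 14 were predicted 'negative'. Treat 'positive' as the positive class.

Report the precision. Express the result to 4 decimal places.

0.7500

Precision = TP/(TP+FP) = 12/(12+4) = 12/16 = 0.7500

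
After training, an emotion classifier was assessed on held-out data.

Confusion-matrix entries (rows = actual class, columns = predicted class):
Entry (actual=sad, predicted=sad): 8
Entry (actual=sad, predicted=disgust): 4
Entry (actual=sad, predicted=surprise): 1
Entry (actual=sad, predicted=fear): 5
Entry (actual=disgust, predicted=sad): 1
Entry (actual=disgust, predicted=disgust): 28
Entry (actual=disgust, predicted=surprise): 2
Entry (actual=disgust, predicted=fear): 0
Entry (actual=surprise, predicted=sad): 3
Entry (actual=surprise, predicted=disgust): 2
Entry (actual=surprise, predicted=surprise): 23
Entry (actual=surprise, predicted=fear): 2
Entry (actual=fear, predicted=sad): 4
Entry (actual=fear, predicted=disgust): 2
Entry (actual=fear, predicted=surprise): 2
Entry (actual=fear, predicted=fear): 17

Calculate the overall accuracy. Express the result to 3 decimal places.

Accuracy = trace / total = (8+28+23+17=76) / 104 = 76/104 = 0.731

0.731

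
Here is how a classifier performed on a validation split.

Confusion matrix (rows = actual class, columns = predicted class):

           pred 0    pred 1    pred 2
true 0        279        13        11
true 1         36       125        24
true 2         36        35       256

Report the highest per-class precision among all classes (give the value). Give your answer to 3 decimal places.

Per-class precision (TP/(TP+FP)):
  0: TP=279, FP=36+36=72 → 279/351 = 0.7949
  1: TP=125, FP=13+35=48 → 125/173 = 0.7225
  2: TP=256, FP=11+24=35 → 256/291 = 0.8797
Highest is class '2' with precision = 0.880.

0.880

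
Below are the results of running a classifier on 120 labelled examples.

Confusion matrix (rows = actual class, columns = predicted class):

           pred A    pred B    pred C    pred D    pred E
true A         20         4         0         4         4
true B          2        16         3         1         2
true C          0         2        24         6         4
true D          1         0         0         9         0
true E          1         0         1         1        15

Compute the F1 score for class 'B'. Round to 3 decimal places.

0.696

One-vs-rest for 'B': TP = diagonal; FP = other classes predicted 'B'; FN = 'B' predicted as other.
F1 score = 2·TP/(2·TP+FP+FN).
B: TP=16, FP=4+2+0+0=6, FN=2+3+1+2=8 → 32/46 = 0.6957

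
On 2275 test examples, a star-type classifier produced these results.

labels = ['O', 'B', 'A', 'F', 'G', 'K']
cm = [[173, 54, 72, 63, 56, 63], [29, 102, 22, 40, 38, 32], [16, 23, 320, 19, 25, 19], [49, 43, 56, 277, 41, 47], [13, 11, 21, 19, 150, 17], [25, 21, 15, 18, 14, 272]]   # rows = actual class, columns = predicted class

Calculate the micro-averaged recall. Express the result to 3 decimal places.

Micro-averaging pools counts across classes: ΣTP=1294, ΣFP=981, ΣFN=981.
Micro-recall = TP/(TP+FN) on pooled counts = 0.569 (equals overall accuracy in single-label multiclass).

0.569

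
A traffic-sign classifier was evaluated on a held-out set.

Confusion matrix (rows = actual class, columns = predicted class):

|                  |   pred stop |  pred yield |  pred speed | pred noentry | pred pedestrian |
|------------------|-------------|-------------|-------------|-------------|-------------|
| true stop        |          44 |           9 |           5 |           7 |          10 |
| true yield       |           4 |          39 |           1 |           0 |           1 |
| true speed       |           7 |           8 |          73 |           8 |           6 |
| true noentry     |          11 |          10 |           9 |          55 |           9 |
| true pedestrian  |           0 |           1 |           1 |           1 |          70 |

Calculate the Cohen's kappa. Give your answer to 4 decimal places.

0.6516

Observed agreement pₒ = trace/N = 281/389 = 0.72237
Expected agreement pₑ = Σ (rowᵢ·colᵢ)/N² = (75·66 + 45·67 + 102·89 + 94·71 + 73·96)/389² = 0.20305
κ = (pₒ − pₑ)/(1 − pₑ) = (0.72237 − 0.20305)/(1 − 0.20305) = 0.6516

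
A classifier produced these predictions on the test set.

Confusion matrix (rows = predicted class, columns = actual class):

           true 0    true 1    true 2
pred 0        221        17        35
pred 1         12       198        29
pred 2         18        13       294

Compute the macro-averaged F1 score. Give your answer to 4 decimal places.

0.8508

Per-class F1 score (2·TP/(2·TP+FP+FN)):
  0: TP=221, FP=17+35=52, FN=12+18=30 → 442/524 = 0.84351
  1: TP=198, FP=12+29=41, FN=17+13=30 → 396/467 = 0.84797
  2: TP=294, FP=18+13=31, FN=35+29=64 → 588/683 = 0.86091
Macro-F1 score = mean = (0.84351 + 0.84797 + 0.86091) / 3 = 0.8508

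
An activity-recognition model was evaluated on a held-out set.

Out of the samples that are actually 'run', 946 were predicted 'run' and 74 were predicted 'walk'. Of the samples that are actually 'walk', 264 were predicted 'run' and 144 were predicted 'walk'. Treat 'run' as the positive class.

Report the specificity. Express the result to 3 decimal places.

0.353

Specificity = TN/(TN+FP) = 144/(144+264) = 0.353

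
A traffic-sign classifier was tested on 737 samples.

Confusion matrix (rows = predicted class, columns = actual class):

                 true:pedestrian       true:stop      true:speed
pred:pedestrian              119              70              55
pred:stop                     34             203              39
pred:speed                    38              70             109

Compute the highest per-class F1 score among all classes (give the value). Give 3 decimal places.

0.656

Per-class F1 score (2·TP/(2·TP+FP+FN)):
  pedestrian: TP=119, FP=70+55=125, FN=34+38=72 → 238/435 = 0.5471
  stop: TP=203, FP=34+39=73, FN=70+70=140 → 406/619 = 0.6559
  speed: TP=109, FP=38+70=108, FN=55+39=94 → 218/420 = 0.5190
Highest is class 'stop' with F1 score = 0.656.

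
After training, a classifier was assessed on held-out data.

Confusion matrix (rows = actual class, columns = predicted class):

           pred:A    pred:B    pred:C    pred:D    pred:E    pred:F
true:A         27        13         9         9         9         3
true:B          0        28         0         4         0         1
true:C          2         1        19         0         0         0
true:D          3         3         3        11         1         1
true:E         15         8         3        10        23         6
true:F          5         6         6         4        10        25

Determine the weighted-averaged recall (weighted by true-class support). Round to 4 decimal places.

0.4963

Per-class recall (TP/(TP+FN)):
  A: TP=27, FN=13+9+9+9+3=43 → 27/70 = 0.38571
  B: TP=28, FN=0+0+4+0+1=5 → 28/33 = 0.84848
  C: TP=19, FN=2+1+0+0+0=3 → 19/22 = 0.86364
  D: TP=11, FN=3+3+3+1+1=11 → 11/22 = 0.50000
  E: TP=23, FN=15+8+3+10+6=42 → 23/65 = 0.35385
  F: TP=25, FN=5+6+6+4+10=31 → 25/56 = 0.44643
Weighted-recall = Σ (supportᵢ/N)·recallᵢ with N=268: (70/268)·0.38571 + (33/268)·0.84848 + (22/268)·0.86364 + (22/268)·0.50000 + (65/268)·0.35385 + (56/268)·0.44643 = 0.4963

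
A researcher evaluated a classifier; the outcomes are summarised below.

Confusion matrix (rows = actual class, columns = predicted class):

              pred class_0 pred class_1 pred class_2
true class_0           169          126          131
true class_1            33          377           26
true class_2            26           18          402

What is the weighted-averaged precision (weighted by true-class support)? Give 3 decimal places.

Per-class precision (TP/(TP+FP)):
  class_0: TP=169, FP=33+26=59 → 169/228 = 0.7412
  class_1: TP=377, FP=126+18=144 → 377/521 = 0.7236
  class_2: TP=402, FP=131+26=157 → 402/559 = 0.7191
Weighted-precision = Σ (supportᵢ/N)·precisionᵢ with N=1308: (426/1308)·0.7412 + (436/1308)·0.7236 + (446/1308)·0.7191 = 0.728

0.728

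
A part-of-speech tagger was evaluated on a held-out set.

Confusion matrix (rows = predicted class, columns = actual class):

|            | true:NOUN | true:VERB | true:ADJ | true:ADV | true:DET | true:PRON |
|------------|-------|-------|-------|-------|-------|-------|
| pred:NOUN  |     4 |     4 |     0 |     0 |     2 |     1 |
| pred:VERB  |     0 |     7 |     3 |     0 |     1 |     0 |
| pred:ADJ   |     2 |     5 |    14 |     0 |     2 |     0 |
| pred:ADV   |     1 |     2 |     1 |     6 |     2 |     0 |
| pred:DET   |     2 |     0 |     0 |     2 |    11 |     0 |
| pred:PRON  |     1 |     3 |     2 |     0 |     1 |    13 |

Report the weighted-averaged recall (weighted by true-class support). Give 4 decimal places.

0.5978

Per-class recall (TP/(TP+FN)):
  NOUN: TP=4, FN=0+2+1+2+1=6 → 4/10 = 0.40000
  VERB: TP=7, FN=4+5+2+0+3=14 → 7/21 = 0.33333
  ADJ: TP=14, FN=0+3+1+0+2=6 → 14/20 = 0.70000
  ADV: TP=6, FN=0+0+0+2+0=2 → 6/8 = 0.75000
  DET: TP=11, FN=2+1+2+2+1=8 → 11/19 = 0.57895
  PRON: TP=13, FN=1+0+0+0+0=1 → 13/14 = 0.92857
Weighted-recall = Σ (supportᵢ/N)·recallᵢ with N=92: (10/92)·0.40000 + (21/92)·0.33333 + (20/92)·0.70000 + (8/92)·0.75000 + (19/92)·0.57895 + (14/92)·0.92857 = 0.5978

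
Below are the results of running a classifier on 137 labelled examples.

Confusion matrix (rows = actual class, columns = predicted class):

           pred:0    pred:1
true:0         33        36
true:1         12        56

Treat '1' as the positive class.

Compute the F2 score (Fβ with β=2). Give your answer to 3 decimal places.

0.769

Fβ = (1+β²)·TP / ((1+β²)·TP + β²·FN + FP), with β²=4
= 5·56 / (5·56 + 4·12 + 36) = 0.769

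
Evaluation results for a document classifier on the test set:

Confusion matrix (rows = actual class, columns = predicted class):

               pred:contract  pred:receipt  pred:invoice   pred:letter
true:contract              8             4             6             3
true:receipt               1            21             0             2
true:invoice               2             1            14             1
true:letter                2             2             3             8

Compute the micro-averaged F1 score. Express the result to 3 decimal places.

0.654

Micro-averaging pools counts across classes: ΣTP=51, ΣFP=27, ΣFN=27.
Micro-F1 score = 2·TP/(2·TP+FP+FN) on pooled counts = 0.654 (equals overall accuracy in single-label multiclass).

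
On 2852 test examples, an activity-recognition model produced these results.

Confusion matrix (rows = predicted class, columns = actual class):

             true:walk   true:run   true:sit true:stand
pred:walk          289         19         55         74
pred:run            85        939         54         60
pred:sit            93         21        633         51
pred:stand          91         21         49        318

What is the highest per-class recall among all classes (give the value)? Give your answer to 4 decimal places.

0.9390

Per-class recall (TP/(TP+FN)):
  walk: TP=289, FN=85+93+91=269 → 289/558 = 0.51792
  run: TP=939, FN=19+21+21=61 → 939/1000 = 0.93900
  sit: TP=633, FN=55+54+49=158 → 633/791 = 0.80025
  stand: TP=318, FN=74+60+51=185 → 318/503 = 0.63221
Highest is class 'run' with recall = 0.9390.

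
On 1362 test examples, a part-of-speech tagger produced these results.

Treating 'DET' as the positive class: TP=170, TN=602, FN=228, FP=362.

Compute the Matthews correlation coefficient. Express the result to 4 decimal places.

0.0481

MCC = (TP·TN − FP·FN) / √((TP+FP)(TP+FN)(TN+FP)(TN+FN))
Numerator = 170·602 − 362·228 = 19804
Denominator = √(532·398·964·830) = √169414208320 = 411599.5728
MCC = 19804 / 411599.5728 = 0.0481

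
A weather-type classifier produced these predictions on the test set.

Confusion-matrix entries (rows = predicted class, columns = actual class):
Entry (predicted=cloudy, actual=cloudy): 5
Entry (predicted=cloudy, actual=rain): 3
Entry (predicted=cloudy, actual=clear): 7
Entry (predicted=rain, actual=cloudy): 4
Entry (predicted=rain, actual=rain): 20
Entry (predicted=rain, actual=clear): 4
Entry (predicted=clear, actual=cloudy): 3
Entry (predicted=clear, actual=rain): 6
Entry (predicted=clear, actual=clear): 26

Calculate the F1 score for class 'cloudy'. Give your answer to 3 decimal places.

Treat 'cloudy' as positive and all other classes as negative.
F1 score = 2·TP/(2·TP+FP+FN).
cloudy: TP=5, FP=3+7=10, FN=4+3=7 → 10/27 = 0.3704

0.370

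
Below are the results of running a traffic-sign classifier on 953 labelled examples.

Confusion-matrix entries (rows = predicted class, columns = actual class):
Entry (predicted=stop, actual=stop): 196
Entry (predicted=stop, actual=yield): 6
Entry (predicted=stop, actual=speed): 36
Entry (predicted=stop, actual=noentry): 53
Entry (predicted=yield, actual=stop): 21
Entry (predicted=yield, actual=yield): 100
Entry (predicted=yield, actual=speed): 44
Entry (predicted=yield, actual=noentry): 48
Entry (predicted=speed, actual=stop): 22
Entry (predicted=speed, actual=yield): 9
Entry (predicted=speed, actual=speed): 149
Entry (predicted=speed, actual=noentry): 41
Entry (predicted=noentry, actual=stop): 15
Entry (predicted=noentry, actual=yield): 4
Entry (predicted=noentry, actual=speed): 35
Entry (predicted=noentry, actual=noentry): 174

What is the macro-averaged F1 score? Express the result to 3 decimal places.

0.644

Per-class F1 score (2·TP/(2·TP+FP+FN)):
  stop: TP=196, FP=6+36+53=95, FN=21+22+15=58 → 392/545 = 0.7193
  yield: TP=100, FP=21+44+48=113, FN=6+9+4=19 → 200/332 = 0.6024
  speed: TP=149, FP=22+9+41=72, FN=36+44+35=115 → 298/485 = 0.6144
  noentry: TP=174, FP=15+4+35=54, FN=53+48+41=142 → 348/544 = 0.6397
Macro-F1 score = mean = (0.7193 + 0.6024 + 0.6144 + 0.6397) / 4 = 0.644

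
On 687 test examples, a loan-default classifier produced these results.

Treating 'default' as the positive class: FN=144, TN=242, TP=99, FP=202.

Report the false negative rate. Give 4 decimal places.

FNR = FN/(FN+TP) = 144/(144+99) = 0.5926

0.5926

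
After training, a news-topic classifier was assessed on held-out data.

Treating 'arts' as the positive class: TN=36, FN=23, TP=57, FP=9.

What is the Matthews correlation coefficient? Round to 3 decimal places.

0.493

MCC = (TP·TN − FP·FN) / √((TP+FP)(TP+FN)(TN+FP)(TN+FN))
Numerator = 57·36 − 9·23 = 1845
Denominator = √(66·80·45·59) = √14018400 = 3744.1154
MCC = 1845 / 3744.1154 = 0.493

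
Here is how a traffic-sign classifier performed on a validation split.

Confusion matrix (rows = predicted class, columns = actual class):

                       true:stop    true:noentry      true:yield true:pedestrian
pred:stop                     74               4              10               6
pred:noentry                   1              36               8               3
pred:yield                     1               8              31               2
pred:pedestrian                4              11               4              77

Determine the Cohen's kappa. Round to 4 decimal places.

0.6974

Observed agreement pₒ = trace/N = 218/280 = 0.77857
Expected agreement pₑ = Σ (rowᵢ·colᵢ)/N² = (80·94 + 59·48 + 53·42 + 88·96)/280² = 0.26819
κ = (pₒ − pₑ)/(1 − pₑ) = (0.77857 − 0.26819)/(1 − 0.26819) = 0.6974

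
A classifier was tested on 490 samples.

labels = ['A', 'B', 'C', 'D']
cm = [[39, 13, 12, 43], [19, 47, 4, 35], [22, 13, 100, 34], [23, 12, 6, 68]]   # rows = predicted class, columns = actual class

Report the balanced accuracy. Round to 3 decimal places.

Balanced accuracy = mean of per-class recall.
  A: recall = 39/103 = 0.3786
  B: recall = 47/85 = 0.5529
  C: recall = 100/122 = 0.8197
  D: recall = 68/180 = 0.3778
Mean = (0.3786 + 0.5529 + 0.8197 + 0.3778) / 4 = 0.532

0.532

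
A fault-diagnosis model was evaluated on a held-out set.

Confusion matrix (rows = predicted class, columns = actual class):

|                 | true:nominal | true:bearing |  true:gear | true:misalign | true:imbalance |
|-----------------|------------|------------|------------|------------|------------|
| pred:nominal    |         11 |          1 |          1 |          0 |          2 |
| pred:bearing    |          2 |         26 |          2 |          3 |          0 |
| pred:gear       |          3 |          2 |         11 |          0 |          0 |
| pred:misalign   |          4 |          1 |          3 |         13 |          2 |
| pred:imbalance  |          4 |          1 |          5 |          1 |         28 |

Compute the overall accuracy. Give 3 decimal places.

Accuracy = trace / total = (11+26+11+13+28=89) / 126 = 89/126 = 0.706

0.706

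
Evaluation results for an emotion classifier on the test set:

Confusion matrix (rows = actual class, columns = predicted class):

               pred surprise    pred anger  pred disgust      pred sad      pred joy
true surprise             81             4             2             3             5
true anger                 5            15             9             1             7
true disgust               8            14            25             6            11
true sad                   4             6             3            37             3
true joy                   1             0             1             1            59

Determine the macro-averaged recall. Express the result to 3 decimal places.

0.660

Per-class recall (TP/(TP+FN)):
  surprise: TP=81, FN=4+2+3+5=14 → 81/95 = 0.8526
  anger: TP=15, FN=5+9+1+7=22 → 15/37 = 0.4054
  disgust: TP=25, FN=8+14+6+11=39 → 25/64 = 0.3906
  sad: TP=37, FN=4+6+3+3=16 → 37/53 = 0.6981
  joy: TP=59, FN=1+0+1+1=3 → 59/62 = 0.9516
Macro-recall = mean = (0.8526 + 0.4054 + 0.3906 + 0.6981 + 0.9516) / 5 = 0.660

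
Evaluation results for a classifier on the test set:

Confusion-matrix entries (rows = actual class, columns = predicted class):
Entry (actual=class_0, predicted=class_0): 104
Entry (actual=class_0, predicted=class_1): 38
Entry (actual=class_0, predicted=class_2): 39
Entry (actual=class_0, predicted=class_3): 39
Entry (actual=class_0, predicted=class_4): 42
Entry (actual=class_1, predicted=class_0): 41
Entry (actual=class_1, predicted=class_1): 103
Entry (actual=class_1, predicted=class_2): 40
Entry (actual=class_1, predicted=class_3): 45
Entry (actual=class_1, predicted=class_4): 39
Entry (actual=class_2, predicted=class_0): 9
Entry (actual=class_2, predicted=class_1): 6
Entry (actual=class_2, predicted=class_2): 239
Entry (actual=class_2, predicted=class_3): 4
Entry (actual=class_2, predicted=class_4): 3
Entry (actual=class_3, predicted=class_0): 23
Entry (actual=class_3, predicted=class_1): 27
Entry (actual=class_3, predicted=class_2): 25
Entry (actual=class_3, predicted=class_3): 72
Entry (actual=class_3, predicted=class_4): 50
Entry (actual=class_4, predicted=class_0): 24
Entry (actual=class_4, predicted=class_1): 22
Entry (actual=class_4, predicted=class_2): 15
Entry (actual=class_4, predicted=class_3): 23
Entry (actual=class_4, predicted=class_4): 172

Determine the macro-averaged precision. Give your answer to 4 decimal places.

0.5332

Per-class precision (TP/(TP+FP)):
  class_0: TP=104, FP=41+9+23+24=97 → 104/201 = 0.51741
  class_1: TP=103, FP=38+6+27+22=93 → 103/196 = 0.52551
  class_2: TP=239, FP=39+40+25+15=119 → 239/358 = 0.66760
  class_3: TP=72, FP=39+45+4+23=111 → 72/183 = 0.39344
  class_4: TP=172, FP=42+39+3+50=134 → 172/306 = 0.56209
Macro-precision = mean = (0.51741 + 0.52551 + 0.66760 + 0.39344 + 0.56209) / 5 = 0.5332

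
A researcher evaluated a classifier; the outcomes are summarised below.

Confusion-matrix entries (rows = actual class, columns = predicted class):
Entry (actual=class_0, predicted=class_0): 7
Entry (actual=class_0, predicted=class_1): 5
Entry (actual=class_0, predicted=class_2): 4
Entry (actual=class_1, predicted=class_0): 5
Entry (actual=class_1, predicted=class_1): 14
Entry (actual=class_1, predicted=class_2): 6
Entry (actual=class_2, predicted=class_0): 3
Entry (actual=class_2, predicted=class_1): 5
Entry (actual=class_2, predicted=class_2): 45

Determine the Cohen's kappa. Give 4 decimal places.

0.4820

Observed agreement pₒ = trace/N = 66/94 = 0.70213
Expected agreement pₑ = Σ (rowᵢ·colᵢ)/N² = (16·15 + 25·24 + 53·55)/94² = 0.42497
κ = (pₒ − pₑ)/(1 − pₑ) = (0.70213 − 0.42497)/(1 − 0.42497) = 0.4820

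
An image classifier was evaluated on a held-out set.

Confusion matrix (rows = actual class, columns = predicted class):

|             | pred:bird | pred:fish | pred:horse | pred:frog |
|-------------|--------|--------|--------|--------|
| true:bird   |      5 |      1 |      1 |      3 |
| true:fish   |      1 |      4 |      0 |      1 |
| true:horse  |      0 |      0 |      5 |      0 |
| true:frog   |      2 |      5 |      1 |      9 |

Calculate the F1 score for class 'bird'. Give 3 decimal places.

0.556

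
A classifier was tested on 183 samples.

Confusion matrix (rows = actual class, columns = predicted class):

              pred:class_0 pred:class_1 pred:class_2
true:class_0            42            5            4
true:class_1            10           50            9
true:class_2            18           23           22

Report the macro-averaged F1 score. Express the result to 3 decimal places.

0.608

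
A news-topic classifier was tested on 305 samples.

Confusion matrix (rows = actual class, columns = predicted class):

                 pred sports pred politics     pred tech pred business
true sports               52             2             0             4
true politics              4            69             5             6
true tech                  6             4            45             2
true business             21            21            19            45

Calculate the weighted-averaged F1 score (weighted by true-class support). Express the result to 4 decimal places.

0.6768

Per-class F1 score (2·TP/(2·TP+FP+FN)):
  sports: TP=52, FP=4+6+21=31, FN=2+0+4=6 → 104/141 = 0.73759
  politics: TP=69, FP=2+4+21=27, FN=4+5+6=15 → 138/180 = 0.76667
  tech: TP=45, FP=0+5+19=24, FN=6+4+2=12 → 90/126 = 0.71429
  business: TP=45, FP=4+6+2=12, FN=21+21+19=61 → 90/163 = 0.55215
Weighted-F1 score = Σ (supportᵢ/N)·F1 scoreᵢ with N=305: (58/305)·0.73759 + (84/305)·0.76667 + (57/305)·0.71429 + (106/305)·0.55215 = 0.6768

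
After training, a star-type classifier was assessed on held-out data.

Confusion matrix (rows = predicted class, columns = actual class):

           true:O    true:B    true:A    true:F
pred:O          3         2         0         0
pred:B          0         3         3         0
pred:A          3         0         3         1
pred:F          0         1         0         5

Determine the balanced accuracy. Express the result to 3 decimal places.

Balanced accuracy = mean of per-class recall.
  O: recall = 3/6 = 0.5000
  B: recall = 3/6 = 0.5000
  A: recall = 3/6 = 0.5000
  F: recall = 5/6 = 0.8333
Mean = (0.5000 + 0.5000 + 0.5000 + 0.8333) / 4 = 0.583

0.583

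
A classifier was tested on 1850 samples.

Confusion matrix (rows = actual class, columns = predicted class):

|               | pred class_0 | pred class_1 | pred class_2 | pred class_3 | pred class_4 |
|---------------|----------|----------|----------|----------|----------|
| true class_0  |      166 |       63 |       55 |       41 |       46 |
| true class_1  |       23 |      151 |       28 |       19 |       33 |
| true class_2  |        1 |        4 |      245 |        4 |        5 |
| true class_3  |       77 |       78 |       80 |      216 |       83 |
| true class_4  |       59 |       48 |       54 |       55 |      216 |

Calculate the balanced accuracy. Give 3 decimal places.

0.578

Balanced accuracy = mean of per-class recall.
  class_0: recall = 166/371 = 0.4474
  class_1: recall = 151/254 = 0.5945
  class_2: recall = 245/259 = 0.9459
  class_3: recall = 216/534 = 0.4045
  class_4: recall = 216/432 = 0.5000
Mean = (0.4474 + 0.5945 + 0.9459 + 0.4045 + 0.5000) / 5 = 0.578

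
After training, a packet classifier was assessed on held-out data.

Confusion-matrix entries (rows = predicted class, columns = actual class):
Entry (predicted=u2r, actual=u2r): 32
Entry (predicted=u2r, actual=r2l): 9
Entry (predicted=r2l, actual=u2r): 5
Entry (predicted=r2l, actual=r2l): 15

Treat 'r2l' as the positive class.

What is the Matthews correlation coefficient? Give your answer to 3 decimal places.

MCC = (TP·TN − FP·FN) / √((TP+FP)(TP+FN)(TN+FP)(TN+FN))
Numerator = 15·32 − 5·9 = 435
Denominator = √(20·24·37·41) = √728160 = 853.3229
MCC = 435 / 853.3229 = 0.510

0.510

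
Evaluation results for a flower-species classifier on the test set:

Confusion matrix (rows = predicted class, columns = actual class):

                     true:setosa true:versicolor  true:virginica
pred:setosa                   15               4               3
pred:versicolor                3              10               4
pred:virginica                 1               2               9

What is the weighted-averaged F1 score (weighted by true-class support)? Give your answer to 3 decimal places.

Per-class F1 score (2·TP/(2·TP+FP+FN)):
  setosa: TP=15, FP=4+3=7, FN=3+1=4 → 30/41 = 0.7317
  versicolor: TP=10, FP=3+4=7, FN=4+2=6 → 20/33 = 0.6061
  virginica: TP=9, FP=1+2=3, FN=3+4=7 → 18/28 = 0.6429
Weighted-F1 score = Σ (supportᵢ/N)·F1 scoreᵢ with N=51: (19/51)·0.7317 + (16/51)·0.6061 + (16/51)·0.6429 = 0.664

0.664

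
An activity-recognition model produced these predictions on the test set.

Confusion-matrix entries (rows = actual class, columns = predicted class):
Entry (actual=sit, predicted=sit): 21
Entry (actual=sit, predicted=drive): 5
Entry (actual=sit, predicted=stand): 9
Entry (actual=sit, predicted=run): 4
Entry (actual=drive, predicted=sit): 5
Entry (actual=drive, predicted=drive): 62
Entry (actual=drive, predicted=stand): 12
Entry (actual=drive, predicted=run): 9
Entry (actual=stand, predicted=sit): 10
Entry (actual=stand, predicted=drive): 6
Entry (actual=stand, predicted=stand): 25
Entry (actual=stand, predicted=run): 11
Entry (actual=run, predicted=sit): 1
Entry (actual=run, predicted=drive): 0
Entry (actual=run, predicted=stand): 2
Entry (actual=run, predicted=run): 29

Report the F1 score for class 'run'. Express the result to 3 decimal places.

0.682

One-vs-rest for 'run': TP = diagonal; FP = other classes predicted 'run'; FN = 'run' predicted as other.
F1 score = 2·TP/(2·TP+FP+FN).
run: TP=29, FP=4+9+11=24, FN=1+0+2=3 → 58/85 = 0.6824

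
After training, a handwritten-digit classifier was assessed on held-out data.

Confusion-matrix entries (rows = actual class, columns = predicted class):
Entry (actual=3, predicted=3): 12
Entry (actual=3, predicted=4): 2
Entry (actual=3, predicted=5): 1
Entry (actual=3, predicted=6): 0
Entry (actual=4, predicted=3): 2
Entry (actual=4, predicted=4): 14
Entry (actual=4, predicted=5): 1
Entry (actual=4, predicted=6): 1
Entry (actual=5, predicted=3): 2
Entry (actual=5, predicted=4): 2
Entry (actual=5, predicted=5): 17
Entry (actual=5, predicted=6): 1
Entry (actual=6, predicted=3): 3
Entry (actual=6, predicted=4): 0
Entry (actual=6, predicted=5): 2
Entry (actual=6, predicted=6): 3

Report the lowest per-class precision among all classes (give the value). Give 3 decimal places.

0.600

Per-class precision (TP/(TP+FP)):
  3: TP=12, FP=2+2+3=7 → 12/19 = 0.6316
  4: TP=14, FP=2+2+0=4 → 14/18 = 0.7778
  5: TP=17, FP=1+1+2=4 → 17/21 = 0.8095
  6: TP=3, FP=0+1+1=2 → 3/5 = 0.6000
Lowest is class '6' with precision = 0.600.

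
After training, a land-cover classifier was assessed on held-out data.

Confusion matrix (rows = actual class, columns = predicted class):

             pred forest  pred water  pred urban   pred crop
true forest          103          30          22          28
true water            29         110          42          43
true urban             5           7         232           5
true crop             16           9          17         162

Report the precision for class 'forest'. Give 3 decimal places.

0.673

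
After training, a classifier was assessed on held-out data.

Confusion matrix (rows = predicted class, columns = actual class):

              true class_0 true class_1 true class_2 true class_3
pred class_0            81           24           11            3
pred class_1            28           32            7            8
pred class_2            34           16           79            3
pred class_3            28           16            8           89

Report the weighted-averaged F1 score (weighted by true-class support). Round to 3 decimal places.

Per-class F1 score (2·TP/(2·TP+FP+FN)):
  class_0: TP=81, FP=24+11+3=38, FN=28+34+28=90 → 162/290 = 0.5586
  class_1: TP=32, FP=28+7+8=43, FN=24+16+16=56 → 64/163 = 0.3926
  class_2: TP=79, FP=34+16+3=53, FN=11+7+8=26 → 158/237 = 0.6667
  class_3: TP=89, FP=28+16+8=52, FN=3+8+3=14 → 178/244 = 0.7295
Weighted-F1 score = Σ (supportᵢ/N)·F1 scoreᵢ with N=467: (171/467)·0.5586 + (88/467)·0.3926 + (105/467)·0.6667 + (103/467)·0.7295 = 0.589

0.589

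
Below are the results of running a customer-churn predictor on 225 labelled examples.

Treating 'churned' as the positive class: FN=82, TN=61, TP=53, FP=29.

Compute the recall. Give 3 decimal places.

Recall = TP/(TP+FN) = 53/(53+82) = 53/135 = 0.393

0.393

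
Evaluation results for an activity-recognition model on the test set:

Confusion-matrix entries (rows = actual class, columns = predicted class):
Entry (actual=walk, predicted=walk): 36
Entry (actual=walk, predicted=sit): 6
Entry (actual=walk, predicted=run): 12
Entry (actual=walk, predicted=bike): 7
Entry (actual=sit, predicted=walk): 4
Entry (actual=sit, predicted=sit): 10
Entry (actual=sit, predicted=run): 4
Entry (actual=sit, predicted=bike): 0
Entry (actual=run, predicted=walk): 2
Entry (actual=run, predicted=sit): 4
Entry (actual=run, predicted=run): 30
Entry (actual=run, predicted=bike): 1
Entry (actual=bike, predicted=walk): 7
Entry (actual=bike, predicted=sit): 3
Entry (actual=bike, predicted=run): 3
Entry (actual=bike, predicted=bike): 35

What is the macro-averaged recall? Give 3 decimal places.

0.671

Per-class recall (TP/(TP+FN)):
  walk: TP=36, FN=6+12+7=25 → 36/61 = 0.5902
  sit: TP=10, FN=4+4+0=8 → 10/18 = 0.5556
  run: TP=30, FN=2+4+1=7 → 30/37 = 0.8108
  bike: TP=35, FN=7+3+3=13 → 35/48 = 0.7292
Macro-recall = mean = (0.5902 + 0.5556 + 0.8108 + 0.7292) / 4 = 0.671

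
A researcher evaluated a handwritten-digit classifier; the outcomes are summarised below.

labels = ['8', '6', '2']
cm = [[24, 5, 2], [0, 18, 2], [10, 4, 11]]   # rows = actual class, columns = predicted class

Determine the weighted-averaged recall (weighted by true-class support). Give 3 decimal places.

0.697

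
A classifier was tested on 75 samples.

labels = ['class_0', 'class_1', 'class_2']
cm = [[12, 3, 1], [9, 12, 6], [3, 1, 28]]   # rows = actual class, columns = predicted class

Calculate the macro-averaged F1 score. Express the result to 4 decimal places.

Per-class F1 score (2·TP/(2·TP+FP+FN)):
  class_0: TP=12, FP=9+3=12, FN=3+1=4 → 24/40 = 0.60000
  class_1: TP=12, FP=3+1=4, FN=9+6=15 → 24/43 = 0.55814
  class_2: TP=28, FP=1+6=7, FN=3+1=4 → 56/67 = 0.83582
Macro-F1 score = mean = (0.60000 + 0.55814 + 0.83582) / 3 = 0.6647

0.6647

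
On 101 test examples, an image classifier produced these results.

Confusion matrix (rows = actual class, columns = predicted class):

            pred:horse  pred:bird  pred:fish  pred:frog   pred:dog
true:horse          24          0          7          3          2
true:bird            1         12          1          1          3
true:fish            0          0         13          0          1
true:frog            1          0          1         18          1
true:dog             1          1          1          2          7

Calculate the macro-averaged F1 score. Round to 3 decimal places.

0.715

Per-class F1 score (2·TP/(2·TP+FP+FN)):
  horse: TP=24, FP=1+0+1+1=3, FN=0+7+3+2=12 → 48/63 = 0.7619
  bird: TP=12, FP=0+0+0+1=1, FN=1+1+1+3=6 → 24/31 = 0.7742
  fish: TP=13, FP=7+1+1+1=10, FN=0+0+0+1=1 → 26/37 = 0.7027
  frog: TP=18, FP=3+1+0+2=6, FN=1+0+1+1=3 → 36/45 = 0.8000
  dog: TP=7, FP=2+3+1+1=7, FN=1+1+1+2=5 → 14/26 = 0.5385
Macro-F1 score = mean = (0.7619 + 0.7742 + 0.7027 + 0.8000 + 0.5385) / 5 = 0.715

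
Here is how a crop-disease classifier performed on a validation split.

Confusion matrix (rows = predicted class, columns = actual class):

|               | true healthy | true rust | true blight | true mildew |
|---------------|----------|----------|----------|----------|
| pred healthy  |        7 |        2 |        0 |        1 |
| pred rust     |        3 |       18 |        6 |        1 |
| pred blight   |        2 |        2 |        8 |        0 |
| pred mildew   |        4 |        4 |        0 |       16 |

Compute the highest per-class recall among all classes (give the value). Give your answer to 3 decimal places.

0.889

Per-class recall (TP/(TP+FN)):
  healthy: TP=7, FN=3+2+4=9 → 7/16 = 0.4375
  rust: TP=18, FN=2+2+4=8 → 18/26 = 0.6923
  blight: TP=8, FN=0+6+0=6 → 8/14 = 0.5714
  mildew: TP=16, FN=1+1+0=2 → 16/18 = 0.8889
Highest is class 'mildew' with recall = 0.889.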